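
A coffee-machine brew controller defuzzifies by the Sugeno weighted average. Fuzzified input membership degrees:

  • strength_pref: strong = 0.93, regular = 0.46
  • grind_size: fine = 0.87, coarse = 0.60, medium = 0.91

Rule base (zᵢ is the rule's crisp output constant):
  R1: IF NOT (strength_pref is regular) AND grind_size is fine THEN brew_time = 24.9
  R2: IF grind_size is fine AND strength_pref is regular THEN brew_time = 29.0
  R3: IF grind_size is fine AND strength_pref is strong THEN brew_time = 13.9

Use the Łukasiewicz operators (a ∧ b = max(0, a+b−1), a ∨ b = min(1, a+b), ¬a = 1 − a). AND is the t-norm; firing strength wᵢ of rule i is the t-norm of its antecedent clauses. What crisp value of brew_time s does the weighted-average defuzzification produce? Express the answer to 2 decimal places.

20.06

R1 (z=24.9): ¬regular=1−0.46=0.54, fine=0.87; AND[max(0, a+b−1)] → w = 0.41
R2 (z=29.0): fine=0.87, regular=0.46; AND[max(0, a+b−1)] → w = 0.33
R3 (z=13.9): fine=0.87, strong=0.93; AND[max(0, a+b−1)] → w = 0.80
Weighted average = (0.41·24.9 + 0.33·29.0 + 0.80·13.9) / (0.41 + 0.33 + 0.80)
  = 30.8990 / 1.5400 = 20.06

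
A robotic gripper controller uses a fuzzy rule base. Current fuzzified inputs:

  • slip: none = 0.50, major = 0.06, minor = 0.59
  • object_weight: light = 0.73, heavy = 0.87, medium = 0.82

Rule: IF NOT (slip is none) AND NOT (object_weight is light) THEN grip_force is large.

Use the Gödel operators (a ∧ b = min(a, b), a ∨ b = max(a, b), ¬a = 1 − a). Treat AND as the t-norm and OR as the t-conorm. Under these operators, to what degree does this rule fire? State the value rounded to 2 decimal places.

firing strength: ¬none=1−0.50=0.50, ¬light=1−0.73=0.27; AND[min(a, b)] → w = 0.27

0.27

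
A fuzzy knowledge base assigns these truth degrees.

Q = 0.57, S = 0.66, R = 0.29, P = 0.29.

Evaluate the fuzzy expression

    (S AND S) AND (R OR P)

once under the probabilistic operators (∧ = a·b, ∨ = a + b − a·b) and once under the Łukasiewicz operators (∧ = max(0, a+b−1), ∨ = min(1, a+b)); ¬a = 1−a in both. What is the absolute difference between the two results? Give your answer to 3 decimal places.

Under probabilistic:
  S AND S = a·b on (0.6600, 0.6600) = 0.4356
  R OR P = a + b − a·b on (0.2900, 0.2900) = 0.4959
  (S AND S) AND (R OR P) = a·b on (0.4356, 0.4959) = 0.2160
  → value = 0.2160
Under Łukasiewicz:
  S AND S = max(0, a+b−1) on (0.66, 0.66) = 0.32
  R OR P = min(1, a+b) on (0.29, 0.29) = 0.58
  (S AND S) AND (R OR P) = max(0, a+b−1) on (0.32, 0.58) = 0.00
  → value = 0.0000
|0.2160 − 0.0000| = 0.216

0.216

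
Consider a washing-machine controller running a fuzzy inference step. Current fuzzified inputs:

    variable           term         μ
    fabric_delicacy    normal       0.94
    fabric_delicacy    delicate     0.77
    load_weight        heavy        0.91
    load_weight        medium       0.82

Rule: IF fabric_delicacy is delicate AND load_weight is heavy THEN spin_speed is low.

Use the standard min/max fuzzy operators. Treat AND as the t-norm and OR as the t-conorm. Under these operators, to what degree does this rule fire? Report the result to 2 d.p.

firing strength: delicate=0.77, heavy=0.91; AND[min(a, b)] → w = 0.77

0.77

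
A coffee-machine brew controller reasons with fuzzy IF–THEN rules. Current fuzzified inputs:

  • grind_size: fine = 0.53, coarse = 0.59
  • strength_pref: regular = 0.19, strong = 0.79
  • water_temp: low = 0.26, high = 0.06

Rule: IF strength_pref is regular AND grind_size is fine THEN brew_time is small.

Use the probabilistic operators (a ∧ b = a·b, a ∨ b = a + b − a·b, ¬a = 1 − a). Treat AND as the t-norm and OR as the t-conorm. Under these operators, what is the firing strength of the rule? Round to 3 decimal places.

firing strength: regular=0.19, fine=0.53; AND[a·b] → w = 0.1007

0.101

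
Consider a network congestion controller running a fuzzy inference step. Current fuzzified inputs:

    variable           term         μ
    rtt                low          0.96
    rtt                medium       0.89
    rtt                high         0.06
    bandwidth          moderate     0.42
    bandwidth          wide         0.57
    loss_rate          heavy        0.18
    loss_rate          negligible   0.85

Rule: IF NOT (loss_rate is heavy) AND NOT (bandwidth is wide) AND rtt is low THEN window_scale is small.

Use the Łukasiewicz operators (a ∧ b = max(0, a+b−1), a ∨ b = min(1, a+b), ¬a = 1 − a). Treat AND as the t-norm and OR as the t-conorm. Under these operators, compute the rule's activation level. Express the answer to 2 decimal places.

0.21

firing strength: ¬heavy=1−0.18=0.82, ¬wide=1−0.57=0.43, low=0.96; AND[max(0, a+b−1)] → w = 0.21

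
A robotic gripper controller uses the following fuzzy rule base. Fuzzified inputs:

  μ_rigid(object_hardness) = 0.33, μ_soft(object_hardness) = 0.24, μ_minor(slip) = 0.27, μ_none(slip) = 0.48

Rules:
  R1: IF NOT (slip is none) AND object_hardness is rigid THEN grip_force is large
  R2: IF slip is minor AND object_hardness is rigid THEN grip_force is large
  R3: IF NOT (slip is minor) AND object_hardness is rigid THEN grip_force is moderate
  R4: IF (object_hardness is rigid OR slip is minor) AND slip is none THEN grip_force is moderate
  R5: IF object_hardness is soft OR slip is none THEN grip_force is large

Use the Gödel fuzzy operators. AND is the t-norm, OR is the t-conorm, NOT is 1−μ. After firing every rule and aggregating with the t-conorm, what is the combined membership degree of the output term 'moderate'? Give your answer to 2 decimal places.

0.33

R1: ¬none=1−0.48=0.52, rigid=0.33; AND[min(a, b)] → w = 0.33
R2: minor=0.27, rigid=0.33; AND[min(a, b)] → w = 0.27
R3: ¬minor=1−0.27=0.73, rigid=0.33; AND[min(a, b)] → w = 0.33
R4: (rigid=0.33 OR minor=0.27) = 0.33; AND[min(a, b)] with none=0.48 → w = 0.33
R5: soft=0.24, none=0.48; OR[max(a, b)] → w = 0.48
Rules with consequent 'moderate': {R3, R4} → strengths 0.33, 0.33
Aggregate via t-conorm [max(a, b)]: 0.33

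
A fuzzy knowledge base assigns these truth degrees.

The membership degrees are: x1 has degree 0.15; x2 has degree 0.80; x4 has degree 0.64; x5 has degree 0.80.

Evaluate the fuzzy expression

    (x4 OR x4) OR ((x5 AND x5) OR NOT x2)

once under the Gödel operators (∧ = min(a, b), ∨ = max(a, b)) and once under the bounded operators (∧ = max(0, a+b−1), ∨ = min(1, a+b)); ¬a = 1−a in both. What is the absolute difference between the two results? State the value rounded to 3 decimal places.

0.200

Under Gödel:
  x4 OR x4 = max(a, b) on (0.64, 0.64) = 0.64
  x5 AND x5 = min(a, b) on (0.80, 0.80) = 0.80
  NOT x2 = 1 − 0.80 = 0.20
  (x5 AND x5) OR NOT x2 = max(a, b) on (0.80, 0.20) = 0.80
  (x4 OR x4) OR ((x5 AND x5) OR NOT x2) = max(a, b) on (0.64, 0.80) = 0.80
  → value = 0.8000
Under bounded:
  x4 OR x4 = min(1, a+b) on (0.64, 0.64) = 1.00
  x5 AND x5 = max(0, a+b−1) on (0.80, 0.80) = 0.60
  NOT x2 = 1 − 0.80 = 0.20
  (x5 AND x5) OR NOT x2 = min(1, a+b) on (0.60, 0.20) = 0.80
  (x4 OR x4) OR ((x5 AND x5) OR NOT x2) = min(1, a+b) on (1.00, 0.80) = 1.00
  → value = 1.0000
|0.8000 − 1.0000| = 0.200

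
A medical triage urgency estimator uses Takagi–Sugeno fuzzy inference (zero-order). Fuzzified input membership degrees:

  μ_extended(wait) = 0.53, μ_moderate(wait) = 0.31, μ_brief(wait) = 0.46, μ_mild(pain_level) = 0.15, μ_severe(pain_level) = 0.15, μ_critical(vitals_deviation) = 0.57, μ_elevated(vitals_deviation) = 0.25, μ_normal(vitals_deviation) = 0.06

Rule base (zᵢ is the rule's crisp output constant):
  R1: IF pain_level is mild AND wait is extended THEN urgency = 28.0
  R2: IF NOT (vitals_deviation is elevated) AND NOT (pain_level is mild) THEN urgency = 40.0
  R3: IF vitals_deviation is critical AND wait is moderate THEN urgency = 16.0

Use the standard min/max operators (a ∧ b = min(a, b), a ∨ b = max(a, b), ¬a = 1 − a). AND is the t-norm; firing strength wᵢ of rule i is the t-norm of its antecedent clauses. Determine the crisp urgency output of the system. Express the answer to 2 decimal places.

32.36

R1 (z=28.0): mild=0.15, extended=0.53; AND[min(a, b)] → w = 0.15
R2 (z=40.0): ¬elevated=1−0.25=0.75, ¬mild=1−0.15=0.85; AND[min(a, b)] → w = 0.75
R3 (z=16.0): critical=0.57, moderate=0.31; AND[min(a, b)] → w = 0.31
Weighted average = (0.15·28.0 + 0.75·40.0 + 0.31·16.0) / (0.15 + 0.75 + 0.31)
  = 39.1600 / 1.2100 = 32.36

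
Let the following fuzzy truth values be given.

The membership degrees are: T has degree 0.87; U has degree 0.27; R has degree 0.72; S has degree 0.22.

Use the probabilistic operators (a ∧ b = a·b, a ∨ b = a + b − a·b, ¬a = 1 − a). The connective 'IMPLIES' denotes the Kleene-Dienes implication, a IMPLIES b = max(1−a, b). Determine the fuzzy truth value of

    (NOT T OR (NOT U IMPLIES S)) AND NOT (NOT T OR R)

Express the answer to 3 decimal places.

0.089

NOT T = 1 − 0.8700 = 0.1300
NOT U = 1 − 0.2700 = 0.7300
NOT U IMPLIES S  [Kleene-Dienes: max(1−a, b)] with a=0.7300, b=0.2200 → 0.2700
NOT T OR (NOT U IMPLIES S) = a + b − a·b on (0.1300, 0.2700) = 0.3649
NOT T = 1 − 0.8700 = 0.1300
NOT T OR R = a + b − a·b on (0.1300, 0.7200) = 0.7564
NOT (NOT T OR R) = 1 − 0.7564 = 0.2436
(NOT T OR (NOT U IMPLIES S)) AND NOT (NOT T OR R) = a·b on (0.3649, 0.2436) = 0.0889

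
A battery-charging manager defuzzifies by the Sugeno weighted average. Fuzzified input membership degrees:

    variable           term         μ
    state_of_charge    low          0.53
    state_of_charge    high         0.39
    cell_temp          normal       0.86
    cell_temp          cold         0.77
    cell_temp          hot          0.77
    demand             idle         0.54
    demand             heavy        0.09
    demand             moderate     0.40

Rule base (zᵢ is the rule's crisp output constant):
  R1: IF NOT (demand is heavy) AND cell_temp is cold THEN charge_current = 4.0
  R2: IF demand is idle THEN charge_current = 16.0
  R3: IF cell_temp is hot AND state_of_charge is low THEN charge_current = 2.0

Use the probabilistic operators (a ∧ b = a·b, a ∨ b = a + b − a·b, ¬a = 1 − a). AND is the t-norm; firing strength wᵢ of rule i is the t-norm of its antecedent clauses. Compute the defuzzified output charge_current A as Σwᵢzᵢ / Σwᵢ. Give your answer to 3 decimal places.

7.435

R1 (z=4.0): ¬heavy=1−0.09=0.91, cold=0.77; AND[a·b] → w = 0.7007
R2 (z=16.0): idle=0.54 → w = 0.5400
R3 (z=2.0): hot=0.77, low=0.53; AND[a·b] → w = 0.4081
Weighted average = (0.7007·4.0 + 0.5400·16.0 + 0.4081·2.0) / (0.7007 + 0.5400 + 0.4081)
  = 12.2590 / 1.6488 = 7.435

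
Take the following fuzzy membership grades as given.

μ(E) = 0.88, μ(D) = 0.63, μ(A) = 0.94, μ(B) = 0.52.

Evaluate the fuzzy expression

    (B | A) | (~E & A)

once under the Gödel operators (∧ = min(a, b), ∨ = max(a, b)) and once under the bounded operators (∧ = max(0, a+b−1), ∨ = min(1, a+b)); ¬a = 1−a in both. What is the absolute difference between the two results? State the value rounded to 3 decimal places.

Under Gödel:
  B | A = max(a, b) on (0.52, 0.94) = 0.94
  ~E = 1 − 0.88 = 0.12
  ~E & A = min(a, b) on (0.12, 0.94) = 0.12
  (B | A) | (~E & A) = max(a, b) on (0.94, 0.12) = 0.94
  → value = 0.9400
Under bounded:
  B | A = min(1, a+b) on (0.52, 0.94) = 1.00
  ~E = 1 − 0.88 = 0.12
  ~E & A = max(0, a+b−1) on (0.12, 0.94) = 0.06
  (B | A) | (~E & A) = min(1, a+b) on (1.00, 0.06) = 1.00
  → value = 1.0000
|0.9400 − 1.0000| = 0.060

0.060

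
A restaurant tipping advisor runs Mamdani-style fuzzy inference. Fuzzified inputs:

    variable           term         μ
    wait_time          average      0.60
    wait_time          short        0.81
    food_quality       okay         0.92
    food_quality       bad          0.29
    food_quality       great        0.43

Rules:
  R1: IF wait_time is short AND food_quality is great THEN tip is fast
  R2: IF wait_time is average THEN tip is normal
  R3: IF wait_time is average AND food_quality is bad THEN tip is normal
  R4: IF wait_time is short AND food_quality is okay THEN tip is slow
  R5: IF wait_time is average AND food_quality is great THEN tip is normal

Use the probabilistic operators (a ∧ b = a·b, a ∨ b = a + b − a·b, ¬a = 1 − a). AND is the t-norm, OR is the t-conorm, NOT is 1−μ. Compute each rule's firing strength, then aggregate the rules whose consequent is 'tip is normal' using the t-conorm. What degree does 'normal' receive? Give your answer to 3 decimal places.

0.755

R1: short=0.81, great=0.43; AND[a·b] → w = 0.3483
R2: average=0.60 → w = 0.6000
R3: average=0.60, bad=0.29; AND[a·b] → w = 0.1740
R4: short=0.81, okay=0.92; AND[a·b] → w = 0.7452
R5: average=0.60, great=0.43; AND[a·b] → w = 0.2580
Rules with consequent 'normal': {R2, R3, R5} → strengths 0.6000, 0.1740, 0.2580
Aggregate via t-conorm [a + b − a·b]: 0.7548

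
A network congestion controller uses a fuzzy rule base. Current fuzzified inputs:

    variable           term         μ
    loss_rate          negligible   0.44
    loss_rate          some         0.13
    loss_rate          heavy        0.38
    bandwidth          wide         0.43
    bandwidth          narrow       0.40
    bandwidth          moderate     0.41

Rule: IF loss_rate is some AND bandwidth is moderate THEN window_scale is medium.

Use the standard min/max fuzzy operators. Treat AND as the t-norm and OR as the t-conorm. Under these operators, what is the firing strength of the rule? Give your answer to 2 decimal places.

0.13

firing strength: some=0.13, moderate=0.41; AND[min(a, b)] → w = 0.13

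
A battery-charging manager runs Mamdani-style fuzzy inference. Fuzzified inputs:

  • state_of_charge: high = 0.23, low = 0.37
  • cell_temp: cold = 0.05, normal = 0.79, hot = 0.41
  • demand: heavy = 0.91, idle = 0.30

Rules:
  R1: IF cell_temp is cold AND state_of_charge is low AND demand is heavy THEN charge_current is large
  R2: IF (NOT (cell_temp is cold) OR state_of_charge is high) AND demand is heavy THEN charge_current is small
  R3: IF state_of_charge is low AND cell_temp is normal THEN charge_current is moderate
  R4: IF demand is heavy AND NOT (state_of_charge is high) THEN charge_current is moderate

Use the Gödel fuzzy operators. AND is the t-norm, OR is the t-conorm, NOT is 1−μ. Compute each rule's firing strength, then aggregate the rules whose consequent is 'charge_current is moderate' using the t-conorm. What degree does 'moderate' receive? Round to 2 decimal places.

0.77

R1: cold=0.05, low=0.37, heavy=0.91; AND[min(a, b)] → w = 0.05
R2: (¬cold=1−0.05=0.95 OR high=0.23) = 0.95; AND[min(a, b)] with heavy=0.91 → w = 0.91
R3: low=0.37, normal=0.79; AND[min(a, b)] → w = 0.37
R4: heavy=0.91, ¬high=1−0.23=0.77; AND[min(a, b)] → w = 0.77
Rules with consequent 'moderate': {R3, R4} → strengths 0.37, 0.77
Aggregate via t-conorm [max(a, b)]: 0.77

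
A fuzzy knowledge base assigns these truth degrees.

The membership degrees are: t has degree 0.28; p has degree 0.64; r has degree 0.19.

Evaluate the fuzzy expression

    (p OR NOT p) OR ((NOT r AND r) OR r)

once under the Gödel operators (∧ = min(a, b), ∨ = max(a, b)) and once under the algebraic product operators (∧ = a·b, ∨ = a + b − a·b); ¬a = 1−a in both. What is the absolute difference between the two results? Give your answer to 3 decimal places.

Under Gödel:
  NOT p = 1 − 0.64 = 0.36
  p OR NOT p = max(a, b) on (0.64, 0.36) = 0.64
  NOT r = 1 − 0.19 = 0.81
  NOT r AND r = min(a, b) on (0.81, 0.19) = 0.19
  (NOT r AND r) OR r = max(a, b) on (0.19, 0.19) = 0.19
  (p OR NOT p) OR ((NOT r AND r) OR r) = max(a, b) on (0.64, 0.19) = 0.64
  → value = 0.6400
Under algebraic product:
  NOT p = 1 − 0.6400 = 0.3600
  p OR NOT p = a + b − a·b on (0.6400, 0.3600) = 0.7696
  NOT r = 1 − 0.1900 = 0.8100
  NOT r AND r = a·b on (0.8100, 0.1900) = 0.1539
  (NOT r AND r) OR r = a + b − a·b on (0.1539, 0.1900) = 0.3147
  (p OR NOT p) OR ((NOT r AND r) OR r) = a + b − a·b on (0.7696, 0.3147) = 0.8421
  → value = 0.8421
|0.6400 − 0.8421| = 0.202

0.202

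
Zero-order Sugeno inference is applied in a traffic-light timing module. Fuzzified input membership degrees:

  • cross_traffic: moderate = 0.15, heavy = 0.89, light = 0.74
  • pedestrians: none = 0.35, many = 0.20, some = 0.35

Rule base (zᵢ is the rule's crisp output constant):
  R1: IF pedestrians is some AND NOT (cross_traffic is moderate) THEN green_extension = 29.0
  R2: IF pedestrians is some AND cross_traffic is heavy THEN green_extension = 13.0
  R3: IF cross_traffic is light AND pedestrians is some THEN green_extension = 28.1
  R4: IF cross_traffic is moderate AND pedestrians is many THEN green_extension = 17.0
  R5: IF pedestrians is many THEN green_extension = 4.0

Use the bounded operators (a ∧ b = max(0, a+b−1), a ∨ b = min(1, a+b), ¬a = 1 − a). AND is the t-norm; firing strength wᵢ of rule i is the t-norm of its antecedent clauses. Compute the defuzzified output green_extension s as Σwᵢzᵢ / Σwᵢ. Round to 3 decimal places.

16.779

R1 (z=29.0): some=0.35, ¬moderate=1−0.15=0.85; AND[max(0, a+b−1)] → w = 0.20
R2 (z=13.0): some=0.35, heavy=0.89; AND[max(0, a+b−1)] → w = 0.24
R3 (z=28.1): light=0.74, some=0.35; AND[max(0, a+b−1)] → w = 0.09
R4 (z=17.0): moderate=0.15, many=0.20; AND[max(0, a+b−1)] → w = 0.00
R5 (z=4.0): many=0.20 → w = 0.20
Weighted average = (0.20·29.0 + 0.24·13.0 + 0.09·28.1 + 0.00·17.0 + 0.20·4.0) / (0.20 + 0.24 + 0.09 + 0.00 + 0.20)
  = 12.2490 / 0.7300 = 16.779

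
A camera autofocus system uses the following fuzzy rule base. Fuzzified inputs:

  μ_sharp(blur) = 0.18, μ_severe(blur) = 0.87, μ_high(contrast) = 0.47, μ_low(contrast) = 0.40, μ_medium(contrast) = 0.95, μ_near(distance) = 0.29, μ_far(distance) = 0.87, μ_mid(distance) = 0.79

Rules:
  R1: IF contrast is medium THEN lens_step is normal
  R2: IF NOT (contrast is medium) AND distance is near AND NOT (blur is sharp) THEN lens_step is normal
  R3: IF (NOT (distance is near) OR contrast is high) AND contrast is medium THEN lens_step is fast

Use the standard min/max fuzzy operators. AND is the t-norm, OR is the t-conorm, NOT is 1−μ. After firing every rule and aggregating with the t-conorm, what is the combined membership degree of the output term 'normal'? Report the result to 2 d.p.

0.95

R1: medium=0.95 → w = 0.95
R2: ¬medium=1−0.95=0.05, near=0.29, ¬sharp=1−0.18=0.82; AND[min(a, b)] → w = 0.05
R3: (¬near=1−0.29=0.71 OR high=0.47) = 0.71; AND[min(a, b)] with medium=0.95 → w = 0.71
Rules with consequent 'normal': {R1, R2} → strengths 0.95, 0.05
Aggregate via t-conorm [max(a, b)]: 0.95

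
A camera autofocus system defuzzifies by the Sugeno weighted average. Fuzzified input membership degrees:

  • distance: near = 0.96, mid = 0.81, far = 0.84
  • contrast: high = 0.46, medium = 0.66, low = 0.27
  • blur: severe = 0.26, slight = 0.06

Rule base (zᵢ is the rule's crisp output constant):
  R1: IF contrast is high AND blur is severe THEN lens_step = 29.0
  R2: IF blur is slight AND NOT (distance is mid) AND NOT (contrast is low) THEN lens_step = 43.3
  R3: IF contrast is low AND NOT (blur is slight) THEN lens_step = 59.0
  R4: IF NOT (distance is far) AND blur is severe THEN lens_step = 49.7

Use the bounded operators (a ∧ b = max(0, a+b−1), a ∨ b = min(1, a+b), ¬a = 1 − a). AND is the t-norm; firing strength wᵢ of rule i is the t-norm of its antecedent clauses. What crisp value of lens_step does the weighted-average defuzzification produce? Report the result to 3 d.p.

59.000

R1 (z=29.0): high=0.46, severe=0.26; AND[max(0, a+b−1)] → w = 0.00
R2 (z=43.3): slight=0.06, ¬mid=1−0.81=0.19, ¬low=1−0.27=0.73; AND[max(0, a+b−1)] → w = 0.00
R3 (z=59.0): low=0.27, ¬slight=1−0.06=0.94; AND[max(0, a+b−1)] → w = 0.21
R4 (z=49.7): ¬far=1−0.84=0.16, severe=0.26; AND[max(0, a+b−1)] → w = 0.00
Weighted average = (0.00·29.0 + 0.00·43.3 + 0.21·59.0 + 0.00·49.7) / (0.00 + 0.00 + 0.21 + 0.00)
  = 12.3900 / 0.2100 = 59.000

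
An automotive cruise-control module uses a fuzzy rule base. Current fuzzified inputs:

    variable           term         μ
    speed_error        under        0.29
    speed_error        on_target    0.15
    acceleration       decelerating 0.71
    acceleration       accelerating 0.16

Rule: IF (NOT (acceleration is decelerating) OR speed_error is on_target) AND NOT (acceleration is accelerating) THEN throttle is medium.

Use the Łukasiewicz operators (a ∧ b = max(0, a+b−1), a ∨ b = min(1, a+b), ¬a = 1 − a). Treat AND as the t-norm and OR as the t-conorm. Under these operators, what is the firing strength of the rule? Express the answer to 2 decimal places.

firing strength: (¬decelerating=1−0.71=0.29 OR on_target=0.15) = 0.44; AND[max(0, a+b−1)] with ¬accelerating=1−0.16=0.84 → w = 0.28

0.28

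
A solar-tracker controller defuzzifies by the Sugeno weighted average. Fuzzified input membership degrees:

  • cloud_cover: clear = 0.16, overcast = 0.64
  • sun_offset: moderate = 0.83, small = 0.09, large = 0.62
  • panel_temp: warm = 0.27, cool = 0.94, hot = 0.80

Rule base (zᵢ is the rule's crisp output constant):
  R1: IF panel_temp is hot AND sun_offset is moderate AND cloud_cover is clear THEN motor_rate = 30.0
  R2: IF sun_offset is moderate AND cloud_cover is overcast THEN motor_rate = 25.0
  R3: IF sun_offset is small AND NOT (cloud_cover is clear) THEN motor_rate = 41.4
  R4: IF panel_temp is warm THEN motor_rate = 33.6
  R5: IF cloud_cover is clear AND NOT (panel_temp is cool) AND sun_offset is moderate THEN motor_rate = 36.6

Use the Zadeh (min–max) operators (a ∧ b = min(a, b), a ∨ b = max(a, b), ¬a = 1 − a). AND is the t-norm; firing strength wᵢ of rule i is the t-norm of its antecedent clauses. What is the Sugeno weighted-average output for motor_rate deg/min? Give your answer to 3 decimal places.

R1 (z=30.0): hot=0.80, moderate=0.83, clear=0.16; AND[min(a, b)] → w = 0.16
R2 (z=25.0): moderate=0.83, overcast=0.64; AND[min(a, b)] → w = 0.64
R3 (z=41.4): small=0.09, ¬clear=1−0.16=0.84; AND[min(a, b)] → w = 0.09
R4 (z=33.6): warm=0.27 → w = 0.27
R5 (z=36.6): clear=0.16, ¬cool=1−0.94=0.06, moderate=0.83; AND[min(a, b)] → w = 0.06
Weighted average = (0.16·30.0 + 0.64·25.0 + 0.09·41.4 + 0.27·33.6 + 0.06·36.6) / (0.16 + 0.64 + 0.09 + 0.27 + 0.06)
  = 35.7940 / 1.2200 = 29.339

29.339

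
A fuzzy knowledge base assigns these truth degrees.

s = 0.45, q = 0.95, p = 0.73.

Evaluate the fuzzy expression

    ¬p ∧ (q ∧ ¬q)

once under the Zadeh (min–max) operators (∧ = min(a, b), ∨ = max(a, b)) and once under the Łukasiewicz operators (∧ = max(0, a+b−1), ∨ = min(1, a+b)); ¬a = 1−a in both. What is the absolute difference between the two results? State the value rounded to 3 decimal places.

Under Zadeh (min–max):
  ¬p = 1 − 0.73 = 0.27
  ¬q = 1 − 0.95 = 0.05
  q ∧ ¬q = min(a, b) on (0.95, 0.05) = 0.05
  ¬p ∧ (q ∧ ¬q) = min(a, b) on (0.27, 0.05) = 0.05
  → value = 0.0500
Under Łukasiewicz:
  ¬p = 1 − 0.73 = 0.27
  ¬q = 1 − 0.95 = 0.05
  q ∧ ¬q = max(0, a+b−1) on (0.95, 0.05) = 0.00
  ¬p ∧ (q ∧ ¬q) = max(0, a+b−1) on (0.27, 0.00) = 0.00
  → value = 0.0000
|0.0500 − 0.0000| = 0.050

0.050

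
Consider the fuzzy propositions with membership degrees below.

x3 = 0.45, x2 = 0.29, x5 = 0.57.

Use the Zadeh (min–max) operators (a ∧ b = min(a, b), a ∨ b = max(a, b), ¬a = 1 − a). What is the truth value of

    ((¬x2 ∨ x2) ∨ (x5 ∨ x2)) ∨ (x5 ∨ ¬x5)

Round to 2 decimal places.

0.71

¬x2 = 1 − 0.29 = 0.71
¬x2 ∨ x2 = max(a, b) on (0.71, 0.29) = 0.71
x5 ∨ x2 = max(a, b) on (0.57, 0.29) = 0.57
(¬x2 ∨ x2) ∨ (x5 ∨ x2) = max(a, b) on (0.71, 0.57) = 0.71
¬x5 = 1 − 0.57 = 0.43
x5 ∨ ¬x5 = max(a, b) on (0.57, 0.43) = 0.57
((¬x2 ∨ x2) ∨ (x5 ∨ x2)) ∨ (x5 ∨ ¬x5) = max(a, b) on (0.71, 0.57) = 0.71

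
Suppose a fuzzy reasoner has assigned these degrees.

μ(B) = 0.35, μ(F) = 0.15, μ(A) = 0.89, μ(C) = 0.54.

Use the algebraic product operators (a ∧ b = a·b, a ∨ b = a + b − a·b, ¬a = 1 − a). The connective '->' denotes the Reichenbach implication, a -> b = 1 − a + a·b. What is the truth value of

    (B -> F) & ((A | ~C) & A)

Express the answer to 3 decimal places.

B -> F  [Reichenbach: 1 − a + a·b] with a=0.3500, b=0.1500 → 0.7025
~C = 1 − 0.5400 = 0.4600
A | ~C = a + b − a·b on (0.8900, 0.4600) = 0.9406
(A | ~C) & A = a·b on (0.9406, 0.8900) = 0.8371
(B -> F) & ((A | ~C) & A) = a·b on (0.7025, 0.8371) = 0.5881

0.588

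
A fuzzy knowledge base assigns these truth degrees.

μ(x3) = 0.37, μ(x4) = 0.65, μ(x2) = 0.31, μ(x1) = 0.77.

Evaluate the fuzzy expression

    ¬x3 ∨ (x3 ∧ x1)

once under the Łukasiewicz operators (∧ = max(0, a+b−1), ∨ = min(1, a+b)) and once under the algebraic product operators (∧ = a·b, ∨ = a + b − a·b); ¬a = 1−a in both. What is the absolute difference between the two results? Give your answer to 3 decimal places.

0.035

Under Łukasiewicz:
  ¬x3 = 1 − 0.37 = 0.63
  x3 ∧ x1 = max(0, a+b−1) on (0.37, 0.77) = 0.14
  ¬x3 ∨ (x3 ∧ x1) = min(1, a+b) on (0.63, 0.14) = 0.77
  → value = 0.7700
Under algebraic product:
  ¬x3 = 1 − 0.3700 = 0.6300
  x3 ∧ x1 = a·b on (0.3700, 0.7700) = 0.2849
  ¬x3 ∨ (x3 ∧ x1) = a + b − a·b on (0.6300, 0.2849) = 0.7354
  → value = 0.7354
|0.7700 − 0.7354| = 0.035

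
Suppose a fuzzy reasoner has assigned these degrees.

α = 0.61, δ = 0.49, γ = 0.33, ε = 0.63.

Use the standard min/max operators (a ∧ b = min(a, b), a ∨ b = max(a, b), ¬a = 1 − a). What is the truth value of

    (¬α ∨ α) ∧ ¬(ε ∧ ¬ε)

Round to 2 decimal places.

¬α = 1 − 0.61 = 0.39
¬α ∨ α = max(a, b) on (0.39, 0.61) = 0.61
¬ε = 1 − 0.63 = 0.37
ε ∧ ¬ε = min(a, b) on (0.63, 0.37) = 0.37
¬(ε ∧ ¬ε) = 1 − 0.37 = 0.63
(¬α ∨ α) ∧ ¬(ε ∧ ¬ε) = min(a, b) on (0.61, 0.63) = 0.61

0.61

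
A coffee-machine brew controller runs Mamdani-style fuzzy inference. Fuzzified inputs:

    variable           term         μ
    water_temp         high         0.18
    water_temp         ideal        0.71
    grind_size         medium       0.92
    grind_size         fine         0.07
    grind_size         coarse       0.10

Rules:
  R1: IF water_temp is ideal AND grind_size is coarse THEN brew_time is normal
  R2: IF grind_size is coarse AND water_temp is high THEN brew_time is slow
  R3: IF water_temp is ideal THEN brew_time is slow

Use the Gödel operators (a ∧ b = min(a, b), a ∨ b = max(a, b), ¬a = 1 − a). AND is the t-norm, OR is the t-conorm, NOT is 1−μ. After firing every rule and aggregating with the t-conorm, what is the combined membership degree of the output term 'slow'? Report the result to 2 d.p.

0.71

R1: ideal=0.71, coarse=0.10; AND[min(a, b)] → w = 0.10
R2: coarse=0.10, high=0.18; AND[min(a, b)] → w = 0.10
R3: ideal=0.71 → w = 0.71
Rules with consequent 'slow': {R2, R3} → strengths 0.10, 0.71
Aggregate via t-conorm [max(a, b)]: 0.71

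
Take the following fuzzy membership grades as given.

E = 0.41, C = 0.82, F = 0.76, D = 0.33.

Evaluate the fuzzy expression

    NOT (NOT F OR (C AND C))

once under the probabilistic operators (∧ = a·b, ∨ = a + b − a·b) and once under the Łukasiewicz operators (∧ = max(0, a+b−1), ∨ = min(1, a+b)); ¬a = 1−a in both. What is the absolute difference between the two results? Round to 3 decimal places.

Under probabilistic:
  NOT F = 1 − 0.7600 = 0.2400
  C AND C = a·b on (0.8200, 0.8200) = 0.6724
  NOT F OR (C AND C) = a + b − a·b on (0.2400, 0.6724) = 0.7510
  NOT (NOT F OR (C AND C)) = 1 − 0.7510 = 0.2490
  → value = 0.2490
Under Łukasiewicz:
  NOT F = 1 − 0.76 = 0.24
  C AND C = max(0, a+b−1) on (0.82, 0.82) = 0.64
  NOT F OR (C AND C) = min(1, a+b) on (0.24, 0.64) = 0.88
  NOT (NOT F OR (C AND C)) = 1 − 0.88 = 0.12
  → value = 0.1200
|0.2490 − 0.1200| = 0.129

0.129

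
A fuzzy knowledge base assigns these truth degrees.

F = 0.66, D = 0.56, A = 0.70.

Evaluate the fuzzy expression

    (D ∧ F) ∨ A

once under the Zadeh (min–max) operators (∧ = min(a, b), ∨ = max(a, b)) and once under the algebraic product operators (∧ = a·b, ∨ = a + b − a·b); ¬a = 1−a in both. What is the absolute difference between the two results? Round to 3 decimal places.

Under Zadeh (min–max):
  D ∧ F = min(a, b) on (0.56, 0.66) = 0.56
  (D ∧ F) ∨ A = max(a, b) on (0.56, 0.70) = 0.70
  → value = 0.7000
Under algebraic product:
  D ∧ F = a·b on (0.5600, 0.6600) = 0.3696
  (D ∧ F) ∨ A = a + b − a·b on (0.3696, 0.7000) = 0.8109
  → value = 0.8109
|0.7000 − 0.8109| = 0.111

0.111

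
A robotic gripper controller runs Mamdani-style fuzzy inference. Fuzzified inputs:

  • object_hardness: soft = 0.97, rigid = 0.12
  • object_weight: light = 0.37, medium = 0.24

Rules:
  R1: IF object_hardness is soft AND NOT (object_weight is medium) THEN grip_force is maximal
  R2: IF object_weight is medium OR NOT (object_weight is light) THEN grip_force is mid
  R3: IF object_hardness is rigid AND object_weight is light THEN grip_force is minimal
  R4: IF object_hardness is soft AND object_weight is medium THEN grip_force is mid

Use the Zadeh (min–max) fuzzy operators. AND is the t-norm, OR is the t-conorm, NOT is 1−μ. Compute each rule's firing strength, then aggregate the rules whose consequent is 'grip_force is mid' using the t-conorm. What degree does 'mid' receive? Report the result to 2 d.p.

0.63

R1: soft=0.97, ¬medium=1−0.24=0.76; AND[min(a, b)] → w = 0.76
R2: medium=0.24, ¬light=1−0.37=0.63; OR[max(a, b)] → w = 0.63
R3: rigid=0.12, light=0.37; AND[min(a, b)] → w = 0.12
R4: soft=0.97, medium=0.24; AND[min(a, b)] → w = 0.24
Rules with consequent 'mid': {R2, R4} → strengths 0.63, 0.24
Aggregate via t-conorm [max(a, b)]: 0.63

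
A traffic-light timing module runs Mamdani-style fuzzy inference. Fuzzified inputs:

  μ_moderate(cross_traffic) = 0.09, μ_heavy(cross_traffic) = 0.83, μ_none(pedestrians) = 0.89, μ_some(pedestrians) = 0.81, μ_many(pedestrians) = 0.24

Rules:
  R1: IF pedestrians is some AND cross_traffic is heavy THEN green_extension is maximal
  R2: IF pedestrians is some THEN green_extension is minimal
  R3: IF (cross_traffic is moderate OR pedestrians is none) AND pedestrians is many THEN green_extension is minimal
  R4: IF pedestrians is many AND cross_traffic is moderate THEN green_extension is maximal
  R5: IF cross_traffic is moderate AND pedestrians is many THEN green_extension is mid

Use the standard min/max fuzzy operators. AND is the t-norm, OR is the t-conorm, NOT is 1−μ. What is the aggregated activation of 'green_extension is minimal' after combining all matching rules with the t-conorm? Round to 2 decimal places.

R1: some=0.81, heavy=0.83; AND[min(a, b)] → w = 0.81
R2: some=0.81 → w = 0.81
R3: (moderate=0.09 OR none=0.89) = 0.89; AND[min(a, b)] with many=0.24 → w = 0.24
R4: many=0.24, moderate=0.09; AND[min(a, b)] → w = 0.09
R5: moderate=0.09, many=0.24; AND[min(a, b)] → w = 0.09
Rules with consequent 'minimal': {R2, R3} → strengths 0.81, 0.24
Aggregate via t-conorm [max(a, b)]: 0.81

0.81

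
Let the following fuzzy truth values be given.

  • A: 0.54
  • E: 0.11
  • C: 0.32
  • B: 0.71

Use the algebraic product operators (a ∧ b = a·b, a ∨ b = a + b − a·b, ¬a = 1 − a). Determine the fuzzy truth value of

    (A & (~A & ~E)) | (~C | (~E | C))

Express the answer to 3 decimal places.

~A = 1 − 0.5400 = 0.4600
~E = 1 − 0.1100 = 0.8900
~A & ~E = a·b on (0.4600, 0.8900) = 0.4094
A & (~A & ~E) = a·b on (0.5400, 0.4094) = 0.2211
~C = 1 − 0.3200 = 0.6800
~E = 1 − 0.1100 = 0.8900
~E | C = a + b − a·b on (0.8900, 0.3200) = 0.9252
~C | (~E | C) = a + b − a·b on (0.6800, 0.9252) = 0.9761
(A & (~A & ~E)) | (~C | (~E | C)) = a + b − a·b on (0.2211, 0.9761) = 0.9814

0.981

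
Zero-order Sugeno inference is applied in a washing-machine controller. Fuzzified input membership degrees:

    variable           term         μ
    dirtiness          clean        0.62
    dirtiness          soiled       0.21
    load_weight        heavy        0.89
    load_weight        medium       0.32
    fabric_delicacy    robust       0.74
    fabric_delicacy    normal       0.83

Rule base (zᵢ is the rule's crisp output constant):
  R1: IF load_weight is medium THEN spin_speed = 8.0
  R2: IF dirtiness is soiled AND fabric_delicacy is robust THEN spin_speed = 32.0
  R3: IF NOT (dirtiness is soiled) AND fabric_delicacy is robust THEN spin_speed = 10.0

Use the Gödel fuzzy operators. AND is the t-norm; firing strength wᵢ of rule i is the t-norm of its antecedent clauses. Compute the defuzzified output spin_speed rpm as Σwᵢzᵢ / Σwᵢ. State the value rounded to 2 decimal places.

R1 (z=8.0): medium=0.32 → w = 0.32
R2 (z=32.0): soiled=0.21, robust=0.74; AND[min(a, b)] → w = 0.21
R3 (z=10.0): ¬soiled=1−0.21=0.79, robust=0.74; AND[min(a, b)] → w = 0.74
Weighted average = (0.32·8.0 + 0.21·32.0 + 0.74·10.0) / (0.32 + 0.21 + 0.74)
  = 16.6800 / 1.2700 = 13.13

13.13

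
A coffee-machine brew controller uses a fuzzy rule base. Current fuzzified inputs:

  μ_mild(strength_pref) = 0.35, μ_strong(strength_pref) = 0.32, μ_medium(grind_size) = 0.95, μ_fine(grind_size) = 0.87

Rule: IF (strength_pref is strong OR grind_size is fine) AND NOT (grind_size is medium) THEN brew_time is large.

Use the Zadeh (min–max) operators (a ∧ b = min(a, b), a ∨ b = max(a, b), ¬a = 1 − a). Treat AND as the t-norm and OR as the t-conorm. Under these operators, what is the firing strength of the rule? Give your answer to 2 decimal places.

firing strength: (strong=0.32 OR fine=0.87) = 0.87; AND[min(a, b)] with ¬medium=1−0.95=0.05 → w = 0.05

0.05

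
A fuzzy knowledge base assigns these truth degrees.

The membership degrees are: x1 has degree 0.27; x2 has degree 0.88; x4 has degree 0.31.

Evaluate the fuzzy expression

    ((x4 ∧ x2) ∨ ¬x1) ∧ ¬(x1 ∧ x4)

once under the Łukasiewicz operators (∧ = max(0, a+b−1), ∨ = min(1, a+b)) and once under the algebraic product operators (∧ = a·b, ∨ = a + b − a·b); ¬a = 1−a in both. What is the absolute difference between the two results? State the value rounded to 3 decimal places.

0.184

Under Łukasiewicz:
  x4 ∧ x2 = max(0, a+b−1) on (0.31, 0.88) = 0.19
  ¬x1 = 1 − 0.27 = 0.73
  (x4 ∧ x2) ∨ ¬x1 = min(1, a+b) on (0.19, 0.73) = 0.92
  x1 ∧ x4 = max(0, a+b−1) on (0.27, 0.31) = 0.00
  ¬(x1 ∧ x4) = 1 − 0.00 = 1.00
  ((x4 ∧ x2) ∨ ¬x1) ∧ ¬(x1 ∧ x4) = max(0, a+b−1) on (0.92, 1.00) = 0.92
  → value = 0.9200
Under algebraic product:
  x4 ∧ x2 = a·b on (0.3100, 0.8800) = 0.2728
  ¬x1 = 1 − 0.2700 = 0.7300
  (x4 ∧ x2) ∨ ¬x1 = a + b − a·b on (0.2728, 0.7300) = 0.8037
  x1 ∧ x4 = a·b on (0.2700, 0.3100) = 0.0837
  ¬(x1 ∧ x4) = 1 − 0.0837 = 0.9163
  ((x4 ∧ x2) ∨ ¬x1) ∧ ¬(x1 ∧ x4) = a·b on (0.8037, 0.9163) = 0.7364
  → value = 0.7364
|0.9200 − 0.7364| = 0.184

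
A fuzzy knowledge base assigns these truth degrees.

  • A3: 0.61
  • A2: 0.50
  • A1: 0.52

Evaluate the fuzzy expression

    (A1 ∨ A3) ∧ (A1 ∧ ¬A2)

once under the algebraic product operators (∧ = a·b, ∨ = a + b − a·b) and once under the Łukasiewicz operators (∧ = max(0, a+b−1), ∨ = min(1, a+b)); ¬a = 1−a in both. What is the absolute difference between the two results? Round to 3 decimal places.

0.191

Under algebraic product:
  A1 ∨ A3 = a + b − a·b on (0.5200, 0.6100) = 0.8128
  ¬A2 = 1 − 0.5000 = 0.5000
  A1 ∧ ¬A2 = a·b on (0.5200, 0.5000) = 0.2600
  (A1 ∨ A3) ∧ (A1 ∧ ¬A2) = a·b on (0.8128, 0.2600) = 0.2113
  → value = 0.2113
Under Łukasiewicz:
  A1 ∨ A3 = min(1, a+b) on (0.52, 0.61) = 1.00
  ¬A2 = 1 − 0.50 = 0.50
  A1 ∧ ¬A2 = max(0, a+b−1) on (0.52, 0.50) = 0.02
  (A1 ∨ A3) ∧ (A1 ∧ ¬A2) = max(0, a+b−1) on (1.00, 0.02) = 0.02
  → value = 0.0200
|0.2113 − 0.0200| = 0.191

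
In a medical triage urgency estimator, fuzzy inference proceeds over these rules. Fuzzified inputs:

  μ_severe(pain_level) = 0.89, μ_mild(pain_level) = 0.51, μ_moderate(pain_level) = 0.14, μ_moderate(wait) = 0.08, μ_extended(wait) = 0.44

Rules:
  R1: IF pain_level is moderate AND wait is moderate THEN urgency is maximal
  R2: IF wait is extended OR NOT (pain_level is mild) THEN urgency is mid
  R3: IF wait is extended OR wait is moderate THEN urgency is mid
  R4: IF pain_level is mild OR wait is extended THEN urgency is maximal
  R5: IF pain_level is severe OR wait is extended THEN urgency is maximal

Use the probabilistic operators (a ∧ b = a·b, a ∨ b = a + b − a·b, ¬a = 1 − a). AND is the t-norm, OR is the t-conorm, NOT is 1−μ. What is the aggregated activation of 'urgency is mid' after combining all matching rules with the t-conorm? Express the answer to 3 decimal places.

R1: moderate=0.14, moderate=0.08; AND[a·b] → w = 0.0112
R2: extended=0.44, ¬mild=1−0.51=0.49; OR[a + b − a·b] → w = 0.7144
R3: extended=0.44, moderate=0.08; OR[a + b − a·b] → w = 0.4848
R4: mild=0.51, extended=0.44; OR[a + b − a·b] → w = 0.7256
R5: severe=0.89, extended=0.44; OR[a + b − a·b] → w = 0.9384
Rules with consequent 'mid': {R2, R3} → strengths 0.7144, 0.4848
Aggregate via t-conorm [a + b − a·b]: 0.8529

0.853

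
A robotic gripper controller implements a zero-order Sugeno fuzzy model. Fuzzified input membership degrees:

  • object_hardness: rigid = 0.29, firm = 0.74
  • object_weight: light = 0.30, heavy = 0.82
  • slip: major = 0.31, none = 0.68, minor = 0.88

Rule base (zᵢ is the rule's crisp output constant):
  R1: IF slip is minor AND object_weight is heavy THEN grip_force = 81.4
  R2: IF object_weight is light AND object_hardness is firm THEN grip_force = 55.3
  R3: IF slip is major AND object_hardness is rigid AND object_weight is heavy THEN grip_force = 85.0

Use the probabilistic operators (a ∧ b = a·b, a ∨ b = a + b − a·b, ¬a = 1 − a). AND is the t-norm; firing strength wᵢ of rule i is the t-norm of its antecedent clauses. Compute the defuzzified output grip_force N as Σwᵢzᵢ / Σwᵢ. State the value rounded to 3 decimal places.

75.965

R1 (z=81.4): minor=0.88, heavy=0.82; AND[a·b] → w = 0.7216
R2 (z=55.3): light=0.30, firm=0.74; AND[a·b] → w = 0.2220
R3 (z=85.0): major=0.31, rigid=0.29, heavy=0.82; AND[a·b] → w = 0.0737
Weighted average = (0.7216·81.4 + 0.2220·55.3 + 0.0737·85.0) / (0.7216 + 0.2220 + 0.0737)
  = 77.2809 / 1.0173 = 75.965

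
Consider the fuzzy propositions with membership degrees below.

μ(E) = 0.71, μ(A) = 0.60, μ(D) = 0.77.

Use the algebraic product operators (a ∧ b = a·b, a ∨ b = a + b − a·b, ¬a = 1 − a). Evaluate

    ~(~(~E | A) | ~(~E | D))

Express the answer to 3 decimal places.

~E = 1 − 0.7100 = 0.2900
~E | A = a + b − a·b on (0.2900, 0.6000) = 0.7160
~(~E | A) = 1 − 0.7160 = 0.2840
~E = 1 − 0.7100 = 0.2900
~E | D = a + b − a·b on (0.2900, 0.7700) = 0.8367
~(~E | D) = 1 − 0.8367 = 0.1633
~(~E | A) | ~(~E | D) = a + b − a·b on (0.2840, 0.1633) = 0.4009
~(~(~E | A) | ~(~E | D)) = 1 − 0.4009 = 0.5991

0.599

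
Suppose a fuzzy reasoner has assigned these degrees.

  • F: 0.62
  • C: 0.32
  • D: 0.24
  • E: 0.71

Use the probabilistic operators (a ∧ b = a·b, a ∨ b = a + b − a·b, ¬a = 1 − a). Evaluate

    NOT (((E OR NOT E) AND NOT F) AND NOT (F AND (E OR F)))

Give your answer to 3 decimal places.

NOT E = 1 − 0.7100 = 0.2900
E OR NOT E = a + b − a·b on (0.7100, 0.2900) = 0.7941
NOT F = 1 − 0.6200 = 0.3800
(E OR NOT E) AND NOT F = a·b on (0.7941, 0.3800) = 0.3018
E OR F = a + b − a·b on (0.7100, 0.6200) = 0.8898
F AND (E OR F) = a·b on (0.6200, 0.8898) = 0.5517
NOT (F AND (E OR F)) = 1 − 0.5517 = 0.4483
((E OR NOT E) AND NOT F) AND NOT (F AND (E OR F)) = a·b on (0.3018, 0.4483) = 0.1353
NOT (((E OR NOT E) AND NOT F) AND NOT (F AND (E OR F))) = 1 − 0.1353 = 0.8647

0.865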